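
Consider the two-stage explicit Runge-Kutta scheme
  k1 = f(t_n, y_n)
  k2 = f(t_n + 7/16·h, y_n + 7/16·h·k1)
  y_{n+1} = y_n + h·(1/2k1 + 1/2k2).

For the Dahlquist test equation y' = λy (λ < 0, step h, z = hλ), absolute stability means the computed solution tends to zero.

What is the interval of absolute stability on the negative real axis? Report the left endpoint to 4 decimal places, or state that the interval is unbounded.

With y'=λy (z=hλ):
  k1=λy_n ⇒ h·k1=z·y_n;  k2=λ(1+7/16z)y_n ⇒ h·k2=z(1+7/16z)y_n
  y_{n+1}/y_n = 1 + 1/2z + 1/2z(1+7/16z) = 1 + z + 7/32z²
  so R(z) = 1 + z + 7/32z².

Solve |R(x)|<1 on ℝ⁻.
x=-1.21: |R|=0.1103
R=1: x+7/32x²=0 ⇒ x=−32/7=-4.5714; min R=1−1/(4·7/32)=-0.1429>−1
Confirm numerically:
  x=-4.365: |R|=0.80289 <1
  x=-3.531: |R|=0.19637 <1
  x=-3.441: |R|=0.14911 <1
  x=-3.062: |R|=0.01103 <1
  x=-4.791: |R|=1.23012 >1
  x=-4.743: |R|=1.17801 >1
  x=-4.690: |R|=1.12165 >1
Stable set (-4.5714, 0).

(-4.5714, 0).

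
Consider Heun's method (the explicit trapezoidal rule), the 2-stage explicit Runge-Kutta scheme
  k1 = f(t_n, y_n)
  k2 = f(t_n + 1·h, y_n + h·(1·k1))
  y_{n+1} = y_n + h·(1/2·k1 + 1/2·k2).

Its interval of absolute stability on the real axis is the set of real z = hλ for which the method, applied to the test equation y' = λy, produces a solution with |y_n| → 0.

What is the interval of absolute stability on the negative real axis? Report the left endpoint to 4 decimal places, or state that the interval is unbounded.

z∈(-2.0000,0).

With y'=λy (z=hλ):
  order 2, 2-stage ⇒ R(z)=1+z+z^2/2
  (e.g. R(-0.42)=0.66820, |R|=0.66820)

Find x<0 with |R(x)|<1.
x=-0.42: |R|=0.6682
|R(-1.96)|=0.9608 |R(-1.88)|=0.8872 |R(-0.77)|=0.5264
Bisect:
  x_lo=-2.8276 |R|=2.1700  x_hi=-0.3586 |R|=0.7057
  mid=-1.59308 |R|=0.67587 →hi
  mid=-2.21033 |R|=1.23245 →lo
  mid=-1.90171 |R|=0.90654 →hi
  mid=-2.05602 |R|=1.05759 →lo
  mid=-1.97886 |R|=0.97909 →hi
  mid=-2.01744 |R|=1.01760 →lo
  mid=-1.99815 |R|=0.99816 →hi
  ...
  [-2.00011,-1.99996] ⇒ x*=-2.0000
So |R|<1 on (-2.0000, 0).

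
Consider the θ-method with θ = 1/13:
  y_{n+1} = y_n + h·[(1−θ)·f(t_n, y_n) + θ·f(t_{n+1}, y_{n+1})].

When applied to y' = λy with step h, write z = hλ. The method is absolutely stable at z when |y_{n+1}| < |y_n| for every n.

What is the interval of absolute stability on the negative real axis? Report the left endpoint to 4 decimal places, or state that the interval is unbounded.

Test eqn y'=λy, z=hλ:
  y_{n+1} = y_n + z·[12/13·y_n + 1/13·y_{n+1}] ⇒ (1 − 1/13z)y_{n+1} = (1 + 12/13z)y_n
  so R(z) = (1 + 12/13z)/(1 − 1/13z).

Solve |R(x)|<1 on ℝ⁻.
x=-1.43: |R|=0.2883
R=−1: 1+12/13x = −1+1/13x ⇒ -11/13x=2 ⇒ x=2/(-11/13)=-2.3636
Confirm numerically:
  x=-1.583: |R|=0.41116 <1
  x=-1.545: |R|=0.38089 <1
  x=-1.275: |R|=0.16112 <1
  x=-2.939: |R|=1.39708 >1
  x=-2.897: |R|=1.36906 >1
Stable set (-2.3636, 0).

(-2.3636, 0).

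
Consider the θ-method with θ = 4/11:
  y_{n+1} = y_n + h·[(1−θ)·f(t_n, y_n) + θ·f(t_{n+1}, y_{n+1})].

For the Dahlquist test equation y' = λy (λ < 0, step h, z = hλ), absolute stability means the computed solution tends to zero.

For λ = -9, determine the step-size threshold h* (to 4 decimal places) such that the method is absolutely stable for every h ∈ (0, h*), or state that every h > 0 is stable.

(-7.3333,0); λ=-9 ⇒ h* = (22/3)/9 = 0.8148.

Set f=λy, z=hλ:
  y_{n+1} = y_n + z·[7/11·y_n + 4/11·y_{n+1}] ⇒ (1 − 4/11z)y_{n+1} = (1 + 7/11z)y_n
  ⇒ R(z) = (1 + 7/11z)/(1 − 4/11z).

Find x<0 with |R(x)|<1.
x=-0.89: |R|=0.3276
R=−1: 1+7/11x = −1+4/11x ⇒ -3/11x=2 ⇒ x=2/(-3/11)=-7.3333
Confirm numerically:
  x=-7.116: |R|=0.98348 <1
  x=-6.116: |R|=0.89702 <1
  x=-4.385: |R|=0.69008 <1
  x=-7.918: |R|=1.04110 >1
  x=-7.547: |R|=1.01556 >1
  x=-7.535: |R|=1.01471 >1
So |R|<1 on (-7.3333, 0).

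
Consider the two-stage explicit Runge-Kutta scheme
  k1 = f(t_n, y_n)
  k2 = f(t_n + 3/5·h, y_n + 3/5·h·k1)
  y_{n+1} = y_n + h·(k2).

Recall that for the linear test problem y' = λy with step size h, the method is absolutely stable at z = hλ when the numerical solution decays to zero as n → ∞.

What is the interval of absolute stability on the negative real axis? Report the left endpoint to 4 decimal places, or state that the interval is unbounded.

On y'=λy, z=hλ:
  k1=λy_n ⇒ h·k1=z·y_n;  k2=λ(1+3/5z)y_n ⇒ h·k2=z(1+3/5z)y_n
  y_{n+1}/y_n = 1 + z(1+3/5z) = 1 + z + 3/5z²
  ⇒ R(z) = 1 + z + 3/5z².

Boundary: |R(x)|=1, x<0.
x=-0.41: |R|=0.6909
R=1: x+3/5x²=0 ⇒ x=−5/3=-1.6667; min R=1−1/(4·3/5)=0.5833>−1
Confirm numerically:
  x=-1.619: |R|=0.95370 <1
  x=-1.547: |R|=0.88893 <1
  x=-0.698: |R|=0.59432 <1
  x=-2.090: |R|=1.53086 >1
  x=-1.845: |R|=1.19741 >1
  x=-1.838: |R|=1.18895 >1
Stable set (-1.6667, 0).

z∈(-1.6667,0).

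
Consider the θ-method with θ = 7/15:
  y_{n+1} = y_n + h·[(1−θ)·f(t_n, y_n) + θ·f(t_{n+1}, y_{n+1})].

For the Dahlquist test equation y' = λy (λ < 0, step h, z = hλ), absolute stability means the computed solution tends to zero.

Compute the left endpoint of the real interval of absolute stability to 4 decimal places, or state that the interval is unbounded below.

With y'=λy (z=hλ):
  y_{n+1} = y_n + z·[8/15·y_n + 7/15·y_{n+1}] ⇒ (1 − 7/15z)y_{n+1} = (1 + 8/15z)y_n
  R(z) = (1 + 8/15z)/(1 − 7/15z).

Need |R(x)|<1, x<0.
x=-0.47: |R|=0.6145
R=−1: 1+8/15x = −1+7/15x ⇒ -1/15x=2 ⇒ x=2/(-1/15)=-30.0000
Confirm numerically:
  x=-21.824: |R|=0.95127 <1
  x=-20.346: |R|=0.93867 <1
  x=-19.176: |R|=0.92747 <1
  x=-15.978: |R|=0.88946 <1
  x=-30.583: |R|=1.00254 >1
  x=-30.407: |R|=1.00179 >1
Stable set (-30.0000, 0).

left endpoint -30.0000.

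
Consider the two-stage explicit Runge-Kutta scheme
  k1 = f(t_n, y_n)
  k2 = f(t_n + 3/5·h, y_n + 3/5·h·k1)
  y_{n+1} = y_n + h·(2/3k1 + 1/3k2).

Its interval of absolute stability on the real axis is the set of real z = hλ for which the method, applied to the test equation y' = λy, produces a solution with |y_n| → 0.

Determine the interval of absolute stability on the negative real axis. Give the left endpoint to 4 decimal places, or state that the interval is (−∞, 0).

Test eqn y'=λy, z=hλ:
  k1=λy_n ⇒ h·k1=z·y_n;  k2=λ(1+3/5z)y_n ⇒ h·k2=z(1+3/5z)y_n
  y_{n+1}/y_n = 1 + 2/3z + 1/3z(1+3/5z) = 1 + z + 1/5z²
  so R(z) = 1 + z + 1/5z².

Find x<0 with |R(x)|<1.
x=-1.63: |R|=0.0986
R=1: x+1/5x²=0 ⇒ x=−5=-5.0000; min R=1−1/(4·1/5)=-0.2500>−1
Confirm numerically:
  x=-3.865: |R|=0.12265 <1
  x=-3.346: |R|=0.10686 <1
  x=-3.033: |R|=0.19318 <1
  x=-5.588: |R|=1.65715 >1
  x=-5.509: |R|=1.56082 >1
  x=-5.222: |R|=1.23186 >1
Interval (-5.0000, 0).

z∈(-5.0000,0).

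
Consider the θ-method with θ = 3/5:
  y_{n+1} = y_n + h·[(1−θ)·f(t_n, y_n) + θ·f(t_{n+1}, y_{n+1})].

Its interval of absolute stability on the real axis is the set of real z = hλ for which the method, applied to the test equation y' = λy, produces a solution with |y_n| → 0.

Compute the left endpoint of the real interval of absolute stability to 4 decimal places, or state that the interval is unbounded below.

Set f=λy, z=hλ:
  y_{n+1} = y_n + z·[2/5·y_n + 3/5·y_{n+1}] ⇒ (1 − 3/5z)y_{n+1} = (1 + 2/5z)y_n
  Hence R(z) = (1 + 2/5z)/(1 − 3/5z).

Boundary: |R(x)|=1, x<0.
x=-0.41: |R|=0.6709
x=-2: |R|=0.0909
x=-10: |R|=0.4286
x=-100: |R|=0.6393
θ=3/5≥1/2 ⇒ |1+2/5x|<|1−3/5x| ∀x<0 ⇒ interval (−∞,0).

interval (−∞, 0).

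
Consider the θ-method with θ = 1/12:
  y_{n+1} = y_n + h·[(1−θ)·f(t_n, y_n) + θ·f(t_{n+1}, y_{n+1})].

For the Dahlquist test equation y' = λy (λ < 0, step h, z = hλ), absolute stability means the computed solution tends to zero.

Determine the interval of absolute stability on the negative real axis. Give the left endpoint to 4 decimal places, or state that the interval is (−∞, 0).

z∈(-2.4000,0).

Set f=λy, z=hλ:
  y_{n+1} = y_n + z·[11/12·y_n + 1/12·y_{n+1}] ⇒ (1 − 1/12z)y_{n+1} = (1 + 11/12z)y_n
  so R(z) = (1 + 11/12z)/(1 − 1/12z).

Need |R(x)|<1, x<0.
x=-0.43: |R|=0.5849
R=−1: 1+11/12x = −1+1/12x ⇒ -5/6x=2 ⇒ x=2/(-5/6)=-2.4000
Confirm numerically:
  x=-2.322: |R|=0.94554 <1
  x=-1.827: |R|=0.58559 <1
  x=-1.570: |R|=0.38836 <1
  x=-1.000: |R|=0.07692 <1
  x=-2.785: |R|=1.26040 >1
  x=-2.567: |R|=1.11464 >1
  x=-2.446: |R|=1.03184 >1
So |R|<1 on (-2.4000, 0).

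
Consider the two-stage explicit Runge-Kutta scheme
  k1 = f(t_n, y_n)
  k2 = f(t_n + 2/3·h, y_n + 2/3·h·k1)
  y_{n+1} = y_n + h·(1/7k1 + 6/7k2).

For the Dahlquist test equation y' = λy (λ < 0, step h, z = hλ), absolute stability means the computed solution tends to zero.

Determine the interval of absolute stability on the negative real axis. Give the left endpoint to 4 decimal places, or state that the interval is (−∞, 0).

With y'=λy (z=hλ):
  k1=λy_n ⇒ h·k1=z·y_n;  k2=λ(1+2/3z)y_n ⇒ h·k2=z(1+2/3z)y_n
  y_{n+1}/y_n = 1 + 1/7z + 6/7z(1+2/3z) = 1 + z + 4/7z²
  so R(z) = 1 + z + 4/7z².

Boundary: |R(x)|=1, x<0.
x=-1.6: |R|=0.8629
R=1: x+4/7x²=0 ⇒ x=−7/4=-1.7500; min R=1−1/(4·4/7)=0.5625>−1
Confirm numerically:
  x=-1.521: |R|=0.80097 <1
  x=-1.458: |R|=0.75672 <1
  x=-0.904: |R|=0.56298 <1
  x=-2.076: |R|=1.38673 >1
  x=-1.818: |R|=1.07064 >1
Interval (-1.7500, 0).

z∈(-1.7500,0).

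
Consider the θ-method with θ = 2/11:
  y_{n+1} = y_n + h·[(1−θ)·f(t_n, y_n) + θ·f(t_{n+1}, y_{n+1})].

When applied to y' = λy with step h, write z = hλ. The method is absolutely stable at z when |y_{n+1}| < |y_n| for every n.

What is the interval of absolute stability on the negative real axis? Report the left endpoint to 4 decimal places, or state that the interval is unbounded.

z∈(-3.1429,0).

On y'=λy, z=hλ:
  y_{n+1} = y_n + z·[9/11·y_n + 2/11·y_{n+1}] ⇒ (1 − 2/11z)y_{n+1} = (1 + 9/11z)y_n
  Hence R(z) = (1 + 9/11z)/(1 − 2/11z).

Solve |R(x)|<1 on ℝ⁻.
x=-1.14: |R|=0.0557
R=−1: 1+9/11x = −1+2/11x ⇒ -7/11x=2 ⇒ x=2/(-7/11)=-3.1429
Confirm numerically:
  x=-2.555: |R|=0.74457 <1
  x=-2.226: |R|=0.58465 <1
  x=-1.845: |R|=0.38155 <1
  x=-1.779: |R|=0.34421 <1
  x=-3.567: |R|=1.16373 >1
  x=-3.405: |R|=1.10303 >1
  x=-3.403: |R|=1.10227 >1
So |R|<1 on (-3.1429, 0).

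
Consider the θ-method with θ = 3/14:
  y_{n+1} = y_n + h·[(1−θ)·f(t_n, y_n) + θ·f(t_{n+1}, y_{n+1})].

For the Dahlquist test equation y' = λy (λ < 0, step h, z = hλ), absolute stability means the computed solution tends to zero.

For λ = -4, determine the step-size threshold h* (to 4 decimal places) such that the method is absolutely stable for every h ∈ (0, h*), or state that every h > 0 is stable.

(-3.5000,0); λ=-4 ⇒ h* = (7/2)/4 = 0.8750.

Set f=λy, z=hλ:
  y_{n+1} = y_n + z·[11/14·y_n + 3/14·y_{n+1}] ⇒ (1 − 3/14z)y_{n+1} = (1 + 11/14z)y_n
  so R(z) = (1 + 11/14z)/(1 − 3/14z).

Boundary: |R(x)|=1, x<0.
x=-1.23: |R|=0.0266
R=−1: 1+11/14x = −1+3/14x ⇒ -4/7x=2 ⇒ x=2/(-4/7)=-3.5000
Confirm numerically:
  x=-3.031: |R|=0.83753 <1
  x=-2.469: |R|=0.61471 <1
  x=-1.869: |R|=0.33452 <1
  x=-1.589: |R|=0.18538 <1
  x=-4.092: |R|=1.18024 >1
  x=-3.828: |R|=1.10297 >1
  x=-3.536: |R|=1.01170 >1
So |R|<1 on (-3.5000, 0).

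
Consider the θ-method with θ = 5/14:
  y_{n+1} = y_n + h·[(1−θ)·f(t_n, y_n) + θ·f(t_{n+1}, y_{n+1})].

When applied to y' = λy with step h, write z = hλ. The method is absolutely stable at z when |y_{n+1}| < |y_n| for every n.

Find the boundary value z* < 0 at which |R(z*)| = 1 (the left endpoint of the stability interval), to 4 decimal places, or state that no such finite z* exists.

Set f=λy, z=hλ:
  y_{n+1} = y_n + z·[9/14·y_n + 5/14·y_{n+1}] ⇒ (1 − 5/14z)y_{n+1} = (1 + 9/14z)y_n
  so R(z) = (1 + 9/14z)/(1 − 5/14z).

Solve |R(x)|<1 on ℝ⁻.
x=-1.72: |R|=0.0655
R=−1: 1+9/14x = −1+5/14x ⇒ -2/7x=2 ⇒ x=2/(-2/7)=-7.0000
Confirm numerically:
  x=-6.827: |R|=0.98562 <1
  x=-5.277: |R|=0.82934 <1
  x=-3.895: |R|=0.62898 <1
  x=-2.829: |R|=0.40721 <1
  x=-7.416: |R|=1.03258 >1
  x=-7.049: |R|=1.00398 >1
Interval (-7.0000, 0).

z* = -7.0000.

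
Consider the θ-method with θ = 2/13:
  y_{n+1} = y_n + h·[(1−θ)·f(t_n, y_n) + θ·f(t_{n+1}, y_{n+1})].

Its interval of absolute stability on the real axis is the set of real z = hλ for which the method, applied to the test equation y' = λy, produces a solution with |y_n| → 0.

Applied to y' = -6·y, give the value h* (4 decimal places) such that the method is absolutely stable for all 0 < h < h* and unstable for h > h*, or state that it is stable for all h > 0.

(-2.8889,0); λ=-6 ⇒ h* = (26/9)/6 = 0.4815.

With y'=λy (z=hλ):
  y_{n+1} = y_n + z·[11/13·y_n + 2/13·y_{n+1}] ⇒ (1 − 2/13z)y_{n+1} = (1 + 11/13z)y_n
  ⇒ R(z) = (1 + 11/13z)/(1 − 2/13z).

Find x<0 with |R(x)|<1.
x=-0.47: |R|=0.5617
R=−1: 1+11/13x = −1+2/13x ⇒ -9/13x=2 ⇒ x=2/(-9/13)=-2.8889
Confirm numerically:
  x=-2.695: |R|=0.90511 <1
  x=-2.360: |R|=0.73138 <1
  x=-1.815: |R|=0.41882 <1
  x=-1.279: |R|=0.06871 <1
  x=-3.426: |R|=1.24350 >1
  x=-3.252: |R|=1.16756 >1
  x=-3.156: |R|=1.12448 >1
Interval (-2.8889, 0).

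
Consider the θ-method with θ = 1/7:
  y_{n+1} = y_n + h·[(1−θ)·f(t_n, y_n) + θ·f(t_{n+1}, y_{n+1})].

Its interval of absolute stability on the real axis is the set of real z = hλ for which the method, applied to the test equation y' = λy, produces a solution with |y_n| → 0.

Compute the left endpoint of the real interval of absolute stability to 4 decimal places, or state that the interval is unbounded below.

Test eqn y'=λy, z=hλ:
  y_{n+1} = y_n + z·[6/7·y_n + 1/7·y_{n+1}] ⇒ (1 − 1/7z)y_{n+1} = (1 + 6/7z)y_n
  R(z) = (1 + 6/7z)/(1 − 1/7z).

Need |R(x)|<1, x<0.
x=-1.57: |R|=0.2824
R=−1: 1+6/7x = −1+1/7x ⇒ -5/7x=2 ⇒ x=2/(-5/7)=-2.8000
Confirm numerically:
  x=-2.048: |R|=0.58444 <1
  x=-1.966: |R|=0.53491 <1
  x=-1.589: |R|=0.29503 <1
  x=-3.400: |R|=1.28846 >1
  x=-3.258: |R|=1.22324 >1
  x=-3.197: |R|=1.19467 >1
Interval (-2.8000, 0).

z* = -2.8000.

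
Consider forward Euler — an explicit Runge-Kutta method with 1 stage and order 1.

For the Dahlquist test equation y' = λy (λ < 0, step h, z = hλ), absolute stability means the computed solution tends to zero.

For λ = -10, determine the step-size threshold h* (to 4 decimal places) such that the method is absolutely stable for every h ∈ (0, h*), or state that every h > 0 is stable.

(-2.0000,0); λ=-10 ⇒ h* = 0.2000.

On y'=λy, z=hλ:
  order 1, 1-stage ⇒ R(z)=1+z
  (e.g. R(-1.51)=-0.51000, |R|=0.51000)

Need |R(x)|<1, x<0.
x=-1.51: |R|=0.5100
|R(-1.69)|=0.6900 |R(-1.09)|=0.0900 |R(-0.87)|=0.1300
Bisect:
  x_lo=-2.3780 |R|=1.3780  x_hi=-0.2309 |R|=0.7691
  mid=-1.30444 |R|=0.30444 →hi
  mid=-1.84120 |R|=0.84120 →hi
  mid=-2.10958 |R|=1.10958 →lo
  mid=-1.97539 |R|=0.97539 →hi
  mid=-2.04249 |R|=1.04249 →lo
  mid=-2.00894 |R|=1.00894 →lo
  mid=-1.99217 |R|=0.99217 →hi
  mid=-2.00055 |R|=1.00055 →lo
  mid=-1.99636 |R|=0.99636 →hi
  ...
  [-2.00003,-1.99990] ⇒ x*=-2.0000
Interval (-2.0000, 0).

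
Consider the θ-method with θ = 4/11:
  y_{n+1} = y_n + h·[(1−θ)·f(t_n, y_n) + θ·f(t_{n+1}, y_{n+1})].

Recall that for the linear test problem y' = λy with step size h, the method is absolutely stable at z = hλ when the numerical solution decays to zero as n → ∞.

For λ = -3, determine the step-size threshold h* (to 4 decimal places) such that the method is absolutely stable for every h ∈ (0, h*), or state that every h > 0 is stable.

(-7.3333,0); λ=-3 ⇒ h* = (22/3)/3 = 2.4444.

Test eqn y'=λy, z=hλ:
  y_{n+1} = y_n + z·[7/11·y_n + 4/11·y_{n+1}] ⇒ (1 − 4/11z)y_{n+1} = (1 + 7/11z)y_n
  R(z) = (1 + 7/11z)/(1 − 4/11z).

Solve |R(x)|<1 on ℝ⁻.
x=-1.29: |R|=0.1219
R=−1: 1+7/11x = −1+4/11x ⇒ -3/11x=2 ⇒ x=2/(-3/11)=-7.3333
Confirm numerically:
  x=-6.131: |R|=0.89846 <1
  x=-5.772: |R|=0.86259 <1
  x=-4.705: |R|=0.73558 <1
  x=-7.823: |R|=1.03473 >1
  x=-7.522: |R|=1.01378 >1
  x=-7.385: |R|=1.00382 >1
Stable set (-7.3333, 0).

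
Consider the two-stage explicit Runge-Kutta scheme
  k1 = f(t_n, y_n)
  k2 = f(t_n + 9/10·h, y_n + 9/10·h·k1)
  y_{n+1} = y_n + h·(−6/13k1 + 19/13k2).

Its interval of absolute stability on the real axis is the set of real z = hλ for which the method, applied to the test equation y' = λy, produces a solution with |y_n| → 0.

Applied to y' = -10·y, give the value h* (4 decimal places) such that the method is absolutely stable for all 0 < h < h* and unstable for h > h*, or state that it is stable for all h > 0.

With y'=λy (z=hλ):
  k1=λy_n ⇒ h·k1=z·y_n;  k2=λ(1+9/10z)y_n ⇒ h·k2=z(1+9/10z)y_n
  y_{n+1}/y_n = 1 − 6/13z + 19/13z(1+9/10z) = 1 + z + 171/130z²
  Hence R(z) = 1 + z + 171/130z².

Find x<0 with |R(x)|<1.
x=-0.85: |R|=1.1004
R=1: x+171/130x²=0 ⇒ x=−130/171=-0.7602; min R=1−1/(4·171/130)=0.8099>−1
Confirm numerically:
  x=-0.671: |R|=0.92124 <1
  x=-0.646: |R|=0.90293 <1
  x=-0.361: |R|=0.81042 <1
  x=-1.314: |R|=1.95714 >1
  x=-0.969: |R|=1.26609 >1
  x=-0.792: |R|=1.03309 >1
Stable set (-0.7602, 0).

(-0.7602,0); λ=-10 ⇒ h* = (130/171)/10 = 0.0760.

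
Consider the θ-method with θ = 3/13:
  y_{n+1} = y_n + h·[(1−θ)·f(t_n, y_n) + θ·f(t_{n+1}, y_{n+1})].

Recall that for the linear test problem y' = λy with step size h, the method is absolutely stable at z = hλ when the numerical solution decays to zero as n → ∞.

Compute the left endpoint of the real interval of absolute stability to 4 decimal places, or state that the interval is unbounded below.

z* = -3.7143.

Set f=λy, z=hλ:
  y_{n+1} = y_n + z·[10/13·y_n + 3/13·y_{n+1}] ⇒ (1 − 3/13z)y_{n+1} = (1 + 10/13z)y_n
  Hence R(z) = (1 + 10/13z)/(1 − 3/13z).

Boundary: |R(x)|=1, x<0.
x=-1.37: |R|=0.0409
R=−1: 1+10/13x = −1+3/13x ⇒ -7/13x=2 ⇒ x=2/(-7/13)=-3.7143
Confirm numerically:
  x=-2.766: |R|=0.68833 <1
  x=-2.468: |R|=0.57244 <1
  x=-1.878: |R|=0.31019 <1
  x=-4.243: |R|=1.14385 >1
  x=-4.089: |R|=1.10381 >1
Stable set (-3.7143, 0).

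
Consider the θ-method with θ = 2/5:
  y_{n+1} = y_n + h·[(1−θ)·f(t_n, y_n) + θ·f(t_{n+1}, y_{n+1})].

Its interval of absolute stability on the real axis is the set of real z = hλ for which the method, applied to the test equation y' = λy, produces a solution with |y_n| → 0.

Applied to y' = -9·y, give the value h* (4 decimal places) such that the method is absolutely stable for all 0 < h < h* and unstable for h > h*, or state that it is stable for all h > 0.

With y'=λy (z=hλ):
  y_{n+1} = y_n + z·[3/5·y_n + 2/5·y_{n+1}] ⇒ (1 − 2/5z)y_{n+1} = (1 + 3/5z)y_n
  so R(z) = (1 + 3/5z)/(1 − 2/5z).

Boundary: |R(x)|=1, x<0.
x=-1.25: |R|=0.1667
R=−1: 1+3/5x = −1+2/5x ⇒ -1/5x=2 ⇒ x=2/(-1/5)=-10.0000
Confirm numerically:
  x=-8.066: |R|=0.90848 <1
  x=-7.812: |R|=0.89391 <1
  x=-4.025: |R|=0.54215 <1
  x=-10.176: |R|=1.00694 >1
  x=-10.075: |R|=1.00298 >1
  x=-10.029: |R|=1.00116 >1
Interval (-10.0000, 0).

(-10.0000,0); λ=-9 ⇒ h* = (10)/9 = 1.1111.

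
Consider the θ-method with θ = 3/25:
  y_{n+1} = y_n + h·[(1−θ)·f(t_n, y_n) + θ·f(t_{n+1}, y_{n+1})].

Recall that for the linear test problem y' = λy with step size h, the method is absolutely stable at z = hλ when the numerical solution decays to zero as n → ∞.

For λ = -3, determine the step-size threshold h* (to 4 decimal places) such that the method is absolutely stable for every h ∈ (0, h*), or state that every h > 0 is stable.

(-2.6316,0); λ=-3 ⇒ h* = (50/19)/3 = 0.8772.

On y'=λy, z=hλ:
  y_{n+1} = y_n + z·[22/25·y_n + 3/25·y_{n+1}] ⇒ (1 − 3/25z)y_{n+1} = (1 + 22/25z)y_n
  R(z) = (1 + 22/25z)/(1 − 3/25z).

Find x<0 with |R(x)|<1.
x=-0.78: |R|=0.2868
R=−1: 1+22/25x = −1+3/25x ⇒ -19/25x=2 ⇒ x=2/(-19/25)=-2.6316
Confirm numerically:
  x=-2.602: |R|=0.98287 <1
  x=-2.260: |R|=0.77785 <1
  x=-1.351: |R|=0.16253 <1
  x=-3.219: |R|=1.32204 >1
  x=-3.080: |R|=1.24883 >1
Interval (-2.6316, 0).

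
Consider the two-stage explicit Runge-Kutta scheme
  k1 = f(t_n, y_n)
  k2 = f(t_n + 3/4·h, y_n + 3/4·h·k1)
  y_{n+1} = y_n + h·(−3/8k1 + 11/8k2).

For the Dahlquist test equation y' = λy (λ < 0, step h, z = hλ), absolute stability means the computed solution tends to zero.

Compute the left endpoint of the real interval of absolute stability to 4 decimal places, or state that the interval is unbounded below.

z* = -0.9697.

On y'=λy, z=hλ:
  k1=λy_n ⇒ h·k1=z·y_n;  k2=λ(1+3/4z)y_n ⇒ h·k2=z(1+3/4z)y_n
  y_{n+1}/y_n = 1 − 3/8z + 11/8z(1+3/4z) = 1 + z + 33/32z²
  R(z) = 1 + z + 33/32z².

Need |R(x)|<1, x<0.
x=-1.67: |R|=2.2061
R=1: x+33/32x²=0 ⇒ x=−32/33=-0.9697; min R=1−1/(4·33/32)=0.7576>−1
Confirm numerically:
  x=-0.794: |R|=0.85614 <1
  x=-0.558: |R|=0.76309 <1
  x=-0.554: |R|=0.76251 <1
  x=-0.475: |R|=0.75768 <1
  x=-1.478: |R|=1.77475 >1
  x=-1.358: |R|=1.54379 >1
Interval (-0.9697, 0).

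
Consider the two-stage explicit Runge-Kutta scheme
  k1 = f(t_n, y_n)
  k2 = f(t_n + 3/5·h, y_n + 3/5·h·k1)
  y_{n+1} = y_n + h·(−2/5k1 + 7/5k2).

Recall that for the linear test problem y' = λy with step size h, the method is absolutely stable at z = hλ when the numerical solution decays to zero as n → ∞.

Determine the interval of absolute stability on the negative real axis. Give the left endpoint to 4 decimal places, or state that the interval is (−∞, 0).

z∈(-1.1905,0).

On y'=λy, z=hλ:
  k1=λy_n ⇒ h·k1=z·y_n;  k2=λ(1+3/5z)y_n ⇒ h·k2=z(1+3/5z)y_n
  y_{n+1}/y_n = 1 − 2/5z + 7/5z(1+3/5z) = 1 + z + 21/25z²
  ⇒ R(z) = 1 + z + 21/25z².

Need |R(x)|<1, x<0.
x=-1.4: |R|=1.2464
R=1: x+21/25x²=0 ⇒ x=−25/21=-1.1905; min R=1−1/(4·21/25)=0.7024>−1
Confirm numerically:
  x=-1.039: |R|=0.86780 <1
  x=-0.853: |R|=0.75819 <1
  x=-0.741: |R|=0.72023 <1
  x=-1.667: |R|=1.66727 >1
  x=-1.569: |R|=1.49888 >1
Stable set (-1.1905, 0).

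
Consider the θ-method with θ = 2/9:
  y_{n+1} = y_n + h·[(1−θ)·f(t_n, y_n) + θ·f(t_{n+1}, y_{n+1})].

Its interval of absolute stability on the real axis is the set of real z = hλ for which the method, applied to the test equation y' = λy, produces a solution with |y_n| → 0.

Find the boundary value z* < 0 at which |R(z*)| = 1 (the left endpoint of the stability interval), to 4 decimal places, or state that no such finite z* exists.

z* = -3.6000.

On y'=λy, z=hλ:
  y_{n+1} = y_n + z·[7/9·y_n + 2/9·y_{n+1}] ⇒ (1 − 2/9z)y_{n+1} = (1 + 7/9z)y_n
  ⇒ R(z) = (1 + 7/9z)/(1 − 2/9z).

Need |R(x)|<1, x<0.
x=-1.79: |R|=0.2806
R=−1: 1+7/9x = −1+2/9x ⇒ -5/9x=2 ⇒ x=2/(-5/9)=-3.6000
Confirm numerically:
  x=-2.758: |R|=0.70998 <1
  x=-2.006: |R|=0.38749 <1
  x=-1.911: |R|=0.34137 <1
  x=-3.899: |R|=1.08900 >1
  x=-3.832: |R|=1.06961 >1
Interval (-3.6000, 0).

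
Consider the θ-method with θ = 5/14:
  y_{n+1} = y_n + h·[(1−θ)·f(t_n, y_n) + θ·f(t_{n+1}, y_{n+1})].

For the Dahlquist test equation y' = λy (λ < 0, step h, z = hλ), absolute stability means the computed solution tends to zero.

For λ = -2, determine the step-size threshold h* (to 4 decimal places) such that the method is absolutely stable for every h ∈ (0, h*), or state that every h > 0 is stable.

Test eqn y'=λy, z=hλ:
  y_{n+1} = y_n + z·[9/14·y_n + 5/14·y_{n+1}] ⇒ (1 − 5/14z)y_{n+1} = (1 + 9/14z)y_n
  R(z) = (1 + 9/14z)/(1 − 5/14z).

Need |R(x)|<1, x<0.
x=-1.4: |R|=0.0667
R=−1: 1+9/14x = −1+5/14x ⇒ -2/7x=2 ⇒ x=2/(-2/7)=-7.0000
Confirm numerically:
  x=-6.810: |R|=0.98418 <1
  x=-4.821: |R|=0.77126 <1
  x=-4.425: |R|=0.71488 <1
  x=-4.333: |R|=0.70088 <1
  x=-7.485: |R|=1.03772 >1
  x=-7.211: |R|=1.01686 >1
  x=-7.149: |R|=1.01198 >1
Stable set (-7.0000, 0).

(-7.0000,0); λ=-2 ⇒ h* = (7)/2 = 3.5000.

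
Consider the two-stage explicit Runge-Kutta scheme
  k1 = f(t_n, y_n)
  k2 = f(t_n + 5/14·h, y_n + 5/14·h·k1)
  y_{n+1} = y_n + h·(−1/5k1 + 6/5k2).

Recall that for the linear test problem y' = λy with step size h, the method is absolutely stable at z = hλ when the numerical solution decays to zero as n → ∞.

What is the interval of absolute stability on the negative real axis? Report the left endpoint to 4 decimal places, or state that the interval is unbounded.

On y'=λy, z=hλ:
  k1=λy_n ⇒ h·k1=z·y_n;  k2=λ(1+5/14z)y_n ⇒ h·k2=z(1+5/14z)y_n
  y_{n+1}/y_n = 1 − 1/5z + 6/5z(1+5/14z) = 1 + z + 3/7z²
  R(z) = 1 + z + 3/7z².

Boundary: |R(x)|=1, x<0.
x=-1.29: |R|=0.4232
R=1: x+3/7x²=0 ⇒ x=−7/3=-2.3333; min R=1−1/(4·3/7)=0.4167>−1
Confirm numerically:
  x=-2.018: |R|=0.72728 <1
  x=-1.535: |R|=0.47481 <1
  x=-1.355: |R|=0.43187 <1
  x=-2.932: |R|=1.75227 >1
  x=-2.793: |R|=1.55022 >1
So |R|<1 on (-2.3333, 0).

z∈(-2.3333,0).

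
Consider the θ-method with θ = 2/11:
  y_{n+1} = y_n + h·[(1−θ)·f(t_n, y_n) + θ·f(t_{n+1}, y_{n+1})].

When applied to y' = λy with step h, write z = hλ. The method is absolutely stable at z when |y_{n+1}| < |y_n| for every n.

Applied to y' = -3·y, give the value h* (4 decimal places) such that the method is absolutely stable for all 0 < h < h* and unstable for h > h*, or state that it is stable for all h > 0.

(-3.1429,0); λ=-3 ⇒ h* = (22/7)/3 = 1.0476.

On y'=λy, z=hλ:
  y_{n+1} = y_n + z·[9/11·y_n + 2/11·y_{n+1}] ⇒ (1 − 2/11z)y_{n+1} = (1 + 9/11z)y_n
  Hence R(z) = (1 + 9/11z)/(1 − 2/11z).

Solve |R(x)|<1 on ℝ⁻.
x=-0.4: |R|=0.6271
R=−1: 1+9/11x = −1+2/11x ⇒ -7/11x=2 ⇒ x=2/(-7/11)=-3.1429
Confirm numerically:
  x=-3.108: |R|=0.98583 <1
  x=-2.495: |R|=0.71639 <1
  x=-1.842: |R|=0.37987 <1
  x=-1.821: |R|=0.36805 <1
  x=-3.727: |R|=1.22158 >1
  x=-3.476: |R|=1.12990 >1
  x=-3.332: |R|=1.07495 >1
So |R|<1 on (-3.1429, 0).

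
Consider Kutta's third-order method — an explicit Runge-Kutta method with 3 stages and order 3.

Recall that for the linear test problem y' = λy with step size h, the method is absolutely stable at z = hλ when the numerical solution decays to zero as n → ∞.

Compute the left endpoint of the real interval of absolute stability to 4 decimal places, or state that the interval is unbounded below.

z* = -2.5127.

Set f=λy, z=hλ:
  order 3, 3-stage ⇒ R(z)=1+z+z^2/2+z^3/6
  (e.g. R(-1.28)=0.18967, |R|=0.18967)

Need |R(x)|<1, x<0.
x=-1.28: |R|=0.1897
|R(-2.53)|=1.0286 |R(-1.96)|=0.2941 |R(-0.93)|=0.3684
Bisect:
  x_lo=-2.9827 |R|=1.9571  x_hi=-0.1996 |R|=0.8190
  mid=-1.59115 |R|=0.00333 →hi
  mid=-2.28694 |R|=0.66538 →hi
  mid=-2.63484 |R|=1.21233 →lo
  mid=-2.46089 |R|=0.91675 →hi
  mid=-2.54787 |R|=1.05868 →lo
  mid=-2.50438 |R|=0.98630 →hi
  mid=-2.52612 |R|=1.02213 →lo
  mid=-2.51525 |R|=1.00412 →lo
  mid=-2.50981 |R|=0.99519 →hi
  ...
  [-2.51287,-2.51270] ⇒ x*=-2.5127
Stable set (-2.5127, 0).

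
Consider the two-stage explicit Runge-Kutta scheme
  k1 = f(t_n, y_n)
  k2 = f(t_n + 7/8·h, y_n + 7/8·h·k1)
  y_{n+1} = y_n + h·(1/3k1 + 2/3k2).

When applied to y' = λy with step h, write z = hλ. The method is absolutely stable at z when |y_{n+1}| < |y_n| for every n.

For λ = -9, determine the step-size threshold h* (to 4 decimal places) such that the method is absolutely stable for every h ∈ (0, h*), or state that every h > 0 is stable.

Test eqn y'=λy, z=hλ:
  k1=λy_n ⇒ h·k1=z·y_n;  k2=λ(1+7/8z)y_n ⇒ h·k2=z(1+7/8z)y_n
  y_{n+1}/y_n = 1 + 1/3z + 2/3z(1+7/8z) = 1 + z + 7/12z²
  Hence R(z) = 1 + z + 7/12z².

Solve |R(x)|<1 on ℝ⁻.
x=-0.39: |R|=0.6987
R=1: x+7/12x²=0 ⇒ x=−12/7=-1.7143; min R=1−1/(4·7/12)=0.5714>−1
Confirm numerically:
  x=-1.277: |R|=0.67426 <1
  x=-1.011: |R|=0.58524 <1
  x=-0.783: |R|=0.57464 <1
  x=-2.169: |R|=1.57533 >1
  x=-2.160: |R|=1.56160 >1
So |R|<1 on (-1.7143, 0).

(-1.7143,0); λ=-9 ⇒ h* = (12/7)/9 = 0.1905.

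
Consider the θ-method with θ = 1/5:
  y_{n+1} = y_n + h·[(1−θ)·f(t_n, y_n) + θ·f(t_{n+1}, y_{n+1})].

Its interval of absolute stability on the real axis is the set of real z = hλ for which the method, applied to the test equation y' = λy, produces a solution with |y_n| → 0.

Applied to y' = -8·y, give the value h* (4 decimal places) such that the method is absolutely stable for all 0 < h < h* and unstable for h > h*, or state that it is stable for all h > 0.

(-3.3333,0); λ=-8 ⇒ h* = (10/3)/8 = 0.4167.

On y'=λy, z=hλ:
  y_{n+1} = y_n + z·[4/5·y_n + 1/5·y_{n+1}] ⇒ (1 − 1/5z)y_{n+1} = (1 + 4/5z)y_n
  Hence R(z) = (1 + 4/5z)/(1 − 1/5z).

Find x<0 with |R(x)|<1.
x=-1.2: |R|=0.0323
R=−1: 1+4/5x = −1+1/5x ⇒ -3/5x=2 ⇒ x=2/(-3/5)=-3.3333
Confirm numerically:
  x=-2.318: |R|=0.58377 <1
  x=-2.295: |R|=0.57300 <1
  x=-1.458: |R|=0.12883 <1
  x=-3.884: |R|=1.18595 >1
  x=-3.372: |R|=1.01386 >1
Stable set (-3.3333, 0).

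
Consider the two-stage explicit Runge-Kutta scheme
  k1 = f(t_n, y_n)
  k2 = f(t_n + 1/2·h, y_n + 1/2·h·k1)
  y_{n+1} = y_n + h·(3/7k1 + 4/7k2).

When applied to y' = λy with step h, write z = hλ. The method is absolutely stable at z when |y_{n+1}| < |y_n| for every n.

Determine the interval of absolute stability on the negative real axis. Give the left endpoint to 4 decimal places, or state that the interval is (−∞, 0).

z∈(-3.5000,0).

Set f=λy, z=hλ:
  k1=λy_n ⇒ h·k1=z·y_n;  k2=λ(1+1/2z)y_n ⇒ h·k2=z(1+1/2z)y_n
  y_{n+1}/y_n = 1 + 3/7z + 4/7z(1+1/2z) = 1 + z + 2/7z²
  ⇒ R(z) = 1 + z + 2/7z².

Boundary: |R(x)|=1, x<0.
x=-1.78: |R|=0.1253
R=1: x+2/7x²=0 ⇒ x=−7/2=-3.5000; min R=1−1/(4·2/7)=0.1250>−1
Confirm numerically:
  x=-3.379: |R|=0.88318 <1
  x=-1.912: |R|=0.13250 <1
  x=-1.403: |R|=0.15940 <1
  x=-3.950: |R|=1.50786 >1
  x=-3.766: |R|=1.28622 >1
  x=-3.649: |R|=1.15534 >1
Interval (-3.5000, 0).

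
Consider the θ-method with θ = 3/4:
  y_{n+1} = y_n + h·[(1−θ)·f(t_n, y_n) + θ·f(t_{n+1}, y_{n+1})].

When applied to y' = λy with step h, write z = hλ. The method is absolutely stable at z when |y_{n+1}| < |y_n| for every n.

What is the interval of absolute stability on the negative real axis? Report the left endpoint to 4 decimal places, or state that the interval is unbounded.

On y'=λy, z=hλ:
  y_{n+1} = y_n + z·[1/4·y_n + 3/4·y_{n+1}] ⇒ (1 − 3/4z)y_{n+1} = (1 + 1/4z)y_n
  R(z) = (1 + 1/4z)/(1 − 3/4z).

Need |R(x)|<1, x<0.
x=-1.24: |R|=0.3575
x=-2: |R|=0.2000
x=-10: |R|=0.1765
x=-100: |R|=0.3158
θ=3/4≥1/2 ⇒ |1+1/4x|<|1−3/4x| ∀x<0 ⇒ unbounded interval.

unbounded; (−∞, 0).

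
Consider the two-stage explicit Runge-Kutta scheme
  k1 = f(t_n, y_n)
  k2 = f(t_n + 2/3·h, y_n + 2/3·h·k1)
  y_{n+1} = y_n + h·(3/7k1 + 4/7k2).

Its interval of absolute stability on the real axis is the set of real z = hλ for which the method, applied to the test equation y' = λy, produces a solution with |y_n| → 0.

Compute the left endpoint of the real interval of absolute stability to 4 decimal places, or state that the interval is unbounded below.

With y'=λy (z=hλ):
  k1=λy_n ⇒ h·k1=z·y_n;  k2=λ(1+2/3z)y_n ⇒ h·k2=z(1+2/3z)y_n
  y_{n+1}/y_n = 1 + 3/7z + 4/7z(1+2/3z) = 1 + z + 8/21z²
  R(z) = 1 + z + 8/21z².

Boundary: |R(x)|=1, x<0.
x=-1.27: |R|=0.3444
R=1: x+8/21x²=0 ⇒ x=−21/8=-2.6250; min R=1−1/(4·8/21)=0.3438>−1
Confirm numerically:
  x=-2.107: |R|=0.58422 <1
  x=-1.706: |R|=0.40274 <1
  x=-1.442: |R|=0.35014 <1
  x=-1.065: |R|=0.36709 <1
  x=-2.909: |R|=1.31473 >1
  x=-2.649: |R|=1.02422 >1
So |R|<1 on (-2.6250, 0).

left endpoint -2.6250.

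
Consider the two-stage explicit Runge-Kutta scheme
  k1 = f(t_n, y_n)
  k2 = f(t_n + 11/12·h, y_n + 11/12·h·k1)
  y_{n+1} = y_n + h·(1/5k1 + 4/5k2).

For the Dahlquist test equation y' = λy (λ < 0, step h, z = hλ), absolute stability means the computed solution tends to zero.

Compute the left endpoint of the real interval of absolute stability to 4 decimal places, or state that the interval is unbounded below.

z* = -1.3636.

With y'=λy (z=hλ):
  k1=λy_n ⇒ h·k1=z·y_n;  k2=λ(1+11/12z)y_n ⇒ h·k2=z(1+11/12z)y_n
  y_{n+1}/y_n = 1 + 1/5z + 4/5z(1+11/12z) = 1 + z + 11/15z²
  so R(z) = 1 + z + 11/15z².

Need |R(x)|<1, x<0.
x=-1.35: |R|=0.9865
R=1: x+11/15x²=0 ⇒ x=−15/11=-1.3636; min R=1−1/(4·11/15)=0.6591>−1
Confirm numerically:
  x=-1.339: |R|=0.97581 <1
  x=-1.200: |R|=0.85600 <1
  x=-0.880: |R|=0.68789 <1
  x=-0.623: |R|=0.66163 <1
  x=-1.689: |R|=1.40300 >1
  x=-1.659: |R|=1.35934 >1
Stable set (-1.3636, 0).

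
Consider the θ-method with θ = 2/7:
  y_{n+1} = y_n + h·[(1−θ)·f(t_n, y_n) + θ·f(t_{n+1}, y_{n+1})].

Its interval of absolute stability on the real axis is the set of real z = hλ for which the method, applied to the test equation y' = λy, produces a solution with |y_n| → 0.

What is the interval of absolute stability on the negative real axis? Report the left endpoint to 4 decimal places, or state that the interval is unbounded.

Set f=λy, z=hλ:
  y_{n+1} = y_n + z·[5/7·y_n + 2/7·y_{n+1}] ⇒ (1 − 2/7z)y_{n+1} = (1 + 5/7z)y_n
  R(z) = (1 + 5/7z)/(1 − 2/7z).

Solve |R(x)|<1 on ℝ⁻.
x=-0.61: |R|=0.4805
R=−1: 1+5/7x = −1+2/7x ⇒ -3/7x=2 ⇒ x=2/(-3/7)=-4.6667
Confirm numerically:
  x=-3.888: |R|=0.84191 <1
  x=-3.350: |R|=0.71168 <1
  x=-2.767: |R|=0.54532 <1
  x=-2.720: |R|=0.53055 <1
  x=-4.899: |R|=1.04149 >1
  x=-4.820: |R|=1.02764 >1
  x=-4.776: |R|=1.01982 >1
Stable set (-4.6667, 0).

z∈(-4.6667,0).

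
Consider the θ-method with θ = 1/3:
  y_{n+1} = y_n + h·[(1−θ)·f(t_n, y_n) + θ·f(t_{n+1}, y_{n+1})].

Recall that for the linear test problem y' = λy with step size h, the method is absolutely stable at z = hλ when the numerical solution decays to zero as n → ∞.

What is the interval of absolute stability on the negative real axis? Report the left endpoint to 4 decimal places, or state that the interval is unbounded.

With y'=λy (z=hλ):
  y_{n+1} = y_n + z·[2/3·y_n + 1/3·y_{n+1}] ⇒ (1 − 1/3z)y_{n+1} = (1 + 2/3z)y_n
  so R(z) = (1 + 2/3z)/(1 − 1/3z).

Solve |R(x)|<1 on ℝ⁻.
x=-1.39: |R|=0.0501
R=−1: 1+2/3x = −1+1/3x ⇒ -1/3x=2 ⇒ x=2/(-1/3)=-6.0000
Confirm numerically:
  x=-3.517: |R|=0.61900 <1
  x=-2.558: |R|=0.38071 <1
  x=-2.545: |R|=0.37692 <1
  x=-6.562: |R|=1.05877 >1
  x=-6.173: |R|=1.01886 >1
Interval (-6.0000, 0).

z∈(-6.0000,0).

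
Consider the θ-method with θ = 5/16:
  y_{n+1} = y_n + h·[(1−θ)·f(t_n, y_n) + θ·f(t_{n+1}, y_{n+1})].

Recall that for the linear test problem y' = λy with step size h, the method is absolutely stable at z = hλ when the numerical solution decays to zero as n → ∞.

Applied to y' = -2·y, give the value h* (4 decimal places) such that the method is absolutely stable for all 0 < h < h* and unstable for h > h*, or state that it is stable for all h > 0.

With y'=λy (z=hλ):
  y_{n+1} = y_n + z·[11/16·y_n + 5/16·y_{n+1}] ⇒ (1 − 5/16z)y_{n+1} = (1 + 11/16z)y_n
  ⇒ R(z) = (1 + 11/16z)/(1 − 5/16z).

Solve |R(x)|<1 on ℝ⁻.
x=-0.64: |R|=0.4667
R=−1: 1+11/16x = −1+5/16x ⇒ -3/8x=2 ⇒ x=2/(-3/8)=-5.3333
Confirm numerically:
  x=-5.281: |R|=0.99260 <1
  x=-2.473: |R|=0.39496 <1
  x=-2.169: |R|=0.29275 <1
  x=-5.744: |R|=1.05510 >1
  x=-5.429: |R|=1.01330 >1
So |R|<1 on (-5.3333, 0).

(-5.3333,0); λ=-2 ⇒ h* = (16/3)/2 = 2.6667.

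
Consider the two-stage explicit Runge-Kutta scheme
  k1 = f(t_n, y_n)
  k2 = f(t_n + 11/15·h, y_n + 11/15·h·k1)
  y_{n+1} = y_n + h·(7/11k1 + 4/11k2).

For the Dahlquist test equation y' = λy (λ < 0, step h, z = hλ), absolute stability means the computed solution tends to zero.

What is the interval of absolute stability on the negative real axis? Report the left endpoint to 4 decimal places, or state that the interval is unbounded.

With y'=λy (z=hλ):
  k1=λy_n ⇒ h·k1=z·y_n;  k2=λ(1+11/15z)y_n ⇒ h·k2=z(1+11/15z)y_n
  y_{n+1}/y_n = 1 + 7/11z + 4/11z(1+11/15z) = 1 + z + 4/15z²
  ⇒ R(z) = 1 + z + 4/15z².

Boundary: |R(x)|=1, x<0.
x=-1.34: |R|=0.1388
R=1: x+4/15x²=0 ⇒ x=−15/4=-3.7500; min R=1−1/(4·4/15)=0.0625>−1
Confirm numerically:
  x=-3.511: |R|=0.77623 <1
  x=-1.977: |R|=0.06527 <1
  x=-1.882: |R|=0.06251 <1
  x=-4.283: |R|=1.60876 >1
  x=-3.997: |R|=1.26327 >1
Stable set (-3.7500, 0).

z∈(-3.7500,0).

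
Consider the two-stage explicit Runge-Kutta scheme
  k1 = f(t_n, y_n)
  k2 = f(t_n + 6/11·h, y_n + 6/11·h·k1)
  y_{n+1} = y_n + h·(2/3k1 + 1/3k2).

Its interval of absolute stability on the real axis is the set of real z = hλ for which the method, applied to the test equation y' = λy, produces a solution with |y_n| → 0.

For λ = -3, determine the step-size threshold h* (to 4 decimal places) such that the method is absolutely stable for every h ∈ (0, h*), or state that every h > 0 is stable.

With y'=λy (z=hλ):
  k1=λy_n ⇒ h·k1=z·y_n;  k2=λ(1+6/11z)y_n ⇒ h·k2=z(1+6/11z)y_n
  y_{n+1}/y_n = 1 + 2/3z + 1/3z(1+6/11z) = 1 + z + 2/11z²
  Hence R(z) = 1 + z + 2/11z².

Boundary: |R(x)|=1, x<0.
x=-0.61: |R|=0.4577
R=1: x+2/11x²=0 ⇒ x=−11/2=-5.5000; min R=1−1/(4·2/11)=-0.3750>−1
Confirm numerically:
  x=-5.221: |R|=0.73515 <1
  x=-5.097: |R|=0.62653 <1
  x=-4.456: |R|=0.15417 <1
  x=-5.910: |R|=1.44056 >1
  x=-5.720: |R|=1.22880 >1
  x=-5.710: |R|=1.21802 >1
So |R|<1 on (-5.5000, 0).

(-5.5000,0); λ=-3 ⇒ h* = (11/2)/3 = 1.8333.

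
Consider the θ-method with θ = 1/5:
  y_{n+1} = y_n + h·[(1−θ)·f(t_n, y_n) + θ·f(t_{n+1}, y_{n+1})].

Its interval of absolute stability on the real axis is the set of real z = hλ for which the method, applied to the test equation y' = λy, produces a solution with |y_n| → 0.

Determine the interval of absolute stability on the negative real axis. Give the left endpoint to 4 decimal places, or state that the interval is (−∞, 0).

z∈(-3.3333,0).

Test eqn y'=λy, z=hλ:
  y_{n+1} = y_n + z·[4/5·y_n + 1/5·y_{n+1}] ⇒ (1 − 1/5z)y_{n+1} = (1 + 4/5z)y_n
  R(z) = (1 + 4/5z)/(1 − 1/5z).

Need |R(x)|<1, x<0.
x=-1.65: |R|=0.2406
R=−1: 1+4/5x = −1+1/5x ⇒ -3/5x=2 ⇒ x=2/(-3/5)=-3.3333
Confirm numerically:
  x=-3.073: |R|=0.90326 <1
  x=-2.750: |R|=0.77419 <1
  x=-1.782: |R|=0.31377 <1
  x=-1.452: |R|=0.12523 <1
  x=-3.888: |R|=1.18722 >1
  x=-3.671: |R|=1.11683 >1
  x=-3.448: |R|=1.04072 >1
Interval (-3.3333, 0).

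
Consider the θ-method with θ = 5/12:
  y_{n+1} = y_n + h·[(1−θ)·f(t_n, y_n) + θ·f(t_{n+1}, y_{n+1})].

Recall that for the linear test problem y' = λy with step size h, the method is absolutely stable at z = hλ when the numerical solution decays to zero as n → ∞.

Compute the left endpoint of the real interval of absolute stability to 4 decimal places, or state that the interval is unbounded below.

Set f=λy, z=hλ:
  y_{n+1} = y_n + z·[7/12·y_n + 5/12·y_{n+1}] ⇒ (1 − 5/12z)y_{n+1} = (1 + 7/12z)y_n
  Hence R(z) = (1 + 7/12z)/(1 − 5/12z).

Find x<0 with |R(x)|<1.
x=-1.74: |R|=0.0087
R=−1: 1+7/12x = −1+5/12x ⇒ -1/6x=2 ⇒ x=2/(-1/6)=-12.0000
Confirm numerically:
  x=-10.462: |R|=0.95217 <1
  x=-9.833: |R|=0.92914 <1
  x=-9.459: |R|=0.91429 <1
  x=-8.842: |R|=0.88764 <1
  x=-12.498: |R|=1.01337 >1
  x=-12.434: |R|=1.01170 >1
So |R|<1 on (-12.0000, 0).

z* = -12.0000.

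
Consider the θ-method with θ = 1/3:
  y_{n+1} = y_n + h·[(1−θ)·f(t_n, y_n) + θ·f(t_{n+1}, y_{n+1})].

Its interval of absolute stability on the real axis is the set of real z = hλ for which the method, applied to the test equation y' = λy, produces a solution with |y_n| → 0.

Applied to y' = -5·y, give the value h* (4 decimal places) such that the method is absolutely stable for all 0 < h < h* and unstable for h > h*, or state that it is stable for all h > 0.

Set f=λy, z=hλ:
  y_{n+1} = y_n + z·[2/3·y_n + 1/3·y_{n+1}] ⇒ (1 − 1/3z)y_{n+1} = (1 + 2/3z)y_n
  R(z) = (1 + 2/3z)/(1 − 1/3z).

Find x<0 with |R(x)|<1.
x=-1.42: |R|=0.0362
R=−1: 1+2/3x = −1+1/3x ⇒ -1/3x=2 ⇒ x=2/(-1/3)=-6.0000
Confirm numerically:
  x=-4.884: |R|=0.85845 <1
  x=-4.142: |R|=0.73985 <1
  x=-3.646: |R|=0.64580 <1
  x=-6.469: |R|=1.04953 >1
  x=-6.300: |R|=1.03226 >1
  x=-6.232: |R|=1.02513 >1
So |R|<1 on (-6.0000, 0).

(-6.0000,0); λ=-5 ⇒ h* = (6)/5 = 1.2000.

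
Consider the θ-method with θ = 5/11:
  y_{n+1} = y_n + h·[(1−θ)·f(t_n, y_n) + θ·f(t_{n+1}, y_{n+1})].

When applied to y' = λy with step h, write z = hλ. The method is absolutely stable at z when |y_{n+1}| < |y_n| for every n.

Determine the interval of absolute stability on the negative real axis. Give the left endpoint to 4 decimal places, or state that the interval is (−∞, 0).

(-22.0000, 0).

Set f=λy, z=hλ:
  y_{n+1} = y_n + z·[6/11·y_n + 5/11·y_{n+1}] ⇒ (1 − 5/11z)y_{n+1} = (1 + 6/11z)y_n
  Hence R(z) = (1 + 6/11z)/(1 − 5/11z).

Find x<0 with |R(x)|<1.
x=-1.64: |R|=0.0604
R=−1: 1+6/11x = −1+5/11x ⇒ -1/11x=2 ⇒ x=2/(-1/11)=-22.0000
Confirm numerically:
  x=-20.877: |R|=0.99027 <1
  x=-18.552: |R|=0.96677 <1
  x=-15.827: |R|=0.93151 <1
  x=-22.205: |R|=1.00168 >1
  x=-22.046: |R|=1.00038 >1
Interval (-22.0000, 0).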